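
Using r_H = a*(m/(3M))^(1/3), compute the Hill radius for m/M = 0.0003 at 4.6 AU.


r_H = a * (m/3M)^(1/3) = 4.6 * (0.0003/3)^(1/3) = 0.2135

0.2135 AU


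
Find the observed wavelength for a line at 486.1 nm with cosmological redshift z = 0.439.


lam_obs = lam_emit * (1 + z) = 486.1 * (1 + 0.439) = 699.4979

699.4979 nm


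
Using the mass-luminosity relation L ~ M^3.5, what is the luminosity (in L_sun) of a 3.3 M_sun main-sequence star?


L/L_sun = (M/M_sun)^3.5 = 3.3^3.5 = 65.2828

65.2828 L_sun


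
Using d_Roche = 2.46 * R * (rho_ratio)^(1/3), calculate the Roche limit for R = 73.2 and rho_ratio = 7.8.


d_Roche = 2.46 * 73.2 * 7.8^(1/3) = 357.1174

357.1174


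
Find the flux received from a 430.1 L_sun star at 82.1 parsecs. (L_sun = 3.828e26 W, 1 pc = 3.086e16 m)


F = L / (4*pi*d^2) = 1.646e+29 / (4*pi*(2.534e+18)^2) = 2.041e-09

2.041e-09 W/m^2


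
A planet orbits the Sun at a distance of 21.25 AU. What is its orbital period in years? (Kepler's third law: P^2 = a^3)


P = a^(3/2) = 21.25^1.5 = 97.9577

97.9577 years


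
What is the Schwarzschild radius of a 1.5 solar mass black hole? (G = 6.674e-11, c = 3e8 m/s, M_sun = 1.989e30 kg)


M = 1.5 * 1.989e30 kg = 2.9835e+30 kg. rs = 2GM/c^2 = 2 * 6.674e-11 * 2.9835e+30 / (3e8)^2 = 4424.862

4424.862 m


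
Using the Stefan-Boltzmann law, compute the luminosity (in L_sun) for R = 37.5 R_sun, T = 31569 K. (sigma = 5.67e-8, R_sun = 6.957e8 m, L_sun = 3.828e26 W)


R = 37.5 * 6.957e8 m = 2.608875e+10 m. L = 4*pi*R^2*sigma*T^4 = 4*pi*(2.608875e+10)^2 * 5.67e-8 * 31569^4 = 4.816624224e+32 W. L/L_sun = 4.816624224e+32 / 3.828e26 = 1.258e+06

1.258e+06 L_sun


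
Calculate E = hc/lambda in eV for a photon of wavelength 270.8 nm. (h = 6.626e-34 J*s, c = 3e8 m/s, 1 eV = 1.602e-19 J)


E = hc/lambda = 6.626e-34 * 3e8 / 2.708e-07 = 7.340e-19 J = 4.5821 eV

4.5821 eV


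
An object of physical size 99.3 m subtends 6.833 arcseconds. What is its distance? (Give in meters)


D = size / theta_rad, theta_rad = 6.833 * pi/(180*3600) = 3.313e-05, D = 2.998e+06

2.998e+06 m


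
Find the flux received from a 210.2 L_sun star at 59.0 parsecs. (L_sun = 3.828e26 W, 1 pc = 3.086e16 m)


F = L / (4*pi*d^2) = 8.046e+28 / (4*pi*(1.821e+18)^2) = 1.932e-09

1.932e-09 W/m^2


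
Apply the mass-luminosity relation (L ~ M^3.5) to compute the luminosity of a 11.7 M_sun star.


L/L_sun = (M/M_sun)^3.5 = 11.7^3.5 = 5478.3593

5478.3593 L_sun


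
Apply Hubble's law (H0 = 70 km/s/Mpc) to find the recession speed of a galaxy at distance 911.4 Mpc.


v = H0 * d = 70 * 911.4 = 63798.0

63798.0 km/s


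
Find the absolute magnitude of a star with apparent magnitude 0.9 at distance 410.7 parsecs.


M = m - 5*log10(d) + 5 = 0.9 - 5*log10(410.7) + 5 = -7.1676

-7.1676


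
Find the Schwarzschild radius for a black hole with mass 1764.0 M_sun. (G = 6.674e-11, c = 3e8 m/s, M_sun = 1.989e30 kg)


M = 1764.0 * 1.989e30 kg = 3.508596e+33 kg. rs = 2GM/c^2 = 2 * 6.674e-11 * 3.508596e+33 / (3e8)^2 = 5.204e+06

5.204e+06 m


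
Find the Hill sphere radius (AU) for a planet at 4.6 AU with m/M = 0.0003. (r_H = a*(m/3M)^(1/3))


r_H = a * (m/3M)^(1/3) = 4.6 * (0.0003/3)^(1/3) = 0.2135

0.2135 AU


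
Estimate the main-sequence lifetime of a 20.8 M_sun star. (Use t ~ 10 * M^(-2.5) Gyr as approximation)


t = 10 * M^(-2.5) = 10 * 20.8^(-2.5) = 0.0051

0.0051 Gyr


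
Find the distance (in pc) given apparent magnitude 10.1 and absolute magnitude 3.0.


d = 10^((m - M + 5)/5) = 10^((10.1 - 3.0 + 5)/5) = 263.0268

263.0268 pc


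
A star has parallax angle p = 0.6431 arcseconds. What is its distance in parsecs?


d = 1/p = 1/0.6431 = 1.555

1.555 pc


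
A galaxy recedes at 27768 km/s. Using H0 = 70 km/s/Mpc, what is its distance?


d = v / H0 = 27768 / 70 = 396.6857

396.6857 Mpc


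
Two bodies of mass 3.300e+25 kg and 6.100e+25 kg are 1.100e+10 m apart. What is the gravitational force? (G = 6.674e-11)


F = G*m1*m2/r^2 = 6.674e-11 * 3.300e+25 * 6.100e+25 / (1.100e+10)^2 = 6.674e-11 * 2.013e+51 / 1.210e+20 = 1.110e+21

1.110e+21 N


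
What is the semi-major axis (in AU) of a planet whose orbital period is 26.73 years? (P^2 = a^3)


a = P^(2/3) = 26.73^(2/3) = 8.9399

8.9399 AU


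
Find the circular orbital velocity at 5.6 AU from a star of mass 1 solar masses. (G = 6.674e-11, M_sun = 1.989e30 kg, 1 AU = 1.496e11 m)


v = sqrt(GM/r) = sqrt(6.674e-11 * 1.989e+30 / 8.378e+11) = 12587.8246

12587.8246 m/s


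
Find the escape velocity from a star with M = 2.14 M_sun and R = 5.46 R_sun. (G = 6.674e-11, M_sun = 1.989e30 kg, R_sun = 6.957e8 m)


M = 2.14 * 1.989e30 kg = 4.25646e+30 kg; R = 5.46 * 6.957e8 m = 3.798522e+09 m. v_esc = sqrt(2GM/R) = sqrt(2 * 6.674e-11 * 4.25646e+30 / 3.798522e+09) = 386745.3086

386745.3086 m/s


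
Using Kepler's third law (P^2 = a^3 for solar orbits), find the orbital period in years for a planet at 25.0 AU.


P = a^(3/2) = 25.0^1.5 = 125.0

125.0 years


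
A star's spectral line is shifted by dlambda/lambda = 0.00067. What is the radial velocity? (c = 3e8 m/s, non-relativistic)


v = (dlambda/lambda) * c = 0.00067 * 3e8 = 201000.0

201000.0 m/s


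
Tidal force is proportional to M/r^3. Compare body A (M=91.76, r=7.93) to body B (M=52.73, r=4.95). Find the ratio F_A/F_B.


Ratio = (M1/r1^3) / (M2/r2^3) = (91.76/7.93^3) / (52.73/4.95^3) = 0.4232

0.4232


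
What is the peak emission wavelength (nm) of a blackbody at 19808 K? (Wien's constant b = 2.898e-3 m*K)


lam_max = b / T = 2.898e-3 / 19808 = 1.463e-07 m = 146.3045 nm

146.3045 nm


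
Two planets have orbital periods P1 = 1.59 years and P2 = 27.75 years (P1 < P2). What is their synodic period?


1/P_syn = |1/P1 - 1/P2| = |1/1.59 - 1/27.75| => P_syn = 1.6866

1.6866 years


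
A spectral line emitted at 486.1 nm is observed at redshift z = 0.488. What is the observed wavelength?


lam_obs = lam_emit * (1 + z) = 486.1 * (1 + 0.488) = 723.3168

723.3168 nm


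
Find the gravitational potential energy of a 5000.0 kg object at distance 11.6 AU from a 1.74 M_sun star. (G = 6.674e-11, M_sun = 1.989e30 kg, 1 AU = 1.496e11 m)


M = 1.74 * 1.989e30 kg = 3.46086e+30 kg; r = 11.6 AU * 1.496e11 m/AU = 1.73536e+12 m. U = -GM*m/r = -(6.674e-11 * 3.46086e+30 * 5000.0) / 1.73536e+12 = -6.655e+11

-6.655e+11 J


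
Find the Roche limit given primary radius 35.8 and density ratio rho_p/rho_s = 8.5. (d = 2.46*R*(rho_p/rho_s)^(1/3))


d_Roche = 2.46 * 35.8 * 8.5^(1/3) = 179.7316

179.7316


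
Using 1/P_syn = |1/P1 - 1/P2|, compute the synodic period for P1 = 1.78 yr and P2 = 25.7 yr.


1/P_syn = |1/P1 - 1/P2| = |1/1.78 - 1/25.7| => P_syn = 1.9125

1.9125 years


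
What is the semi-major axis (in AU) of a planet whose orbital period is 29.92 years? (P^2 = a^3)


a = P^(2/3) = 29.92^(2/3) = 9.6377

9.6377 AU


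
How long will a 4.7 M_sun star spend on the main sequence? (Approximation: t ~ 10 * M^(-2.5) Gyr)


t = 10 * M^(-2.5) = 10 * 4.7^(-2.5) = 0.2088

0.2088 Gyr


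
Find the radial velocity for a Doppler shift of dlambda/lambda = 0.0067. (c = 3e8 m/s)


v = (dlambda/lambda) * c = 0.0067 * 3e8 = 2.010e+06

2.010e+06 m/s


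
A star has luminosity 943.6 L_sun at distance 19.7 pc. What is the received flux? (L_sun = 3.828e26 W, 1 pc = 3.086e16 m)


F = L / (4*pi*d^2) = 3.612e+29 / (4*pi*(6.079e+17)^2) = 7.777e-08

7.777e-08 W/m^2


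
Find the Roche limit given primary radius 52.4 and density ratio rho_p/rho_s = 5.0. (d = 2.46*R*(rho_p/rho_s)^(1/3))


d_Roche = 2.46 * 52.4 * 5.0^(1/3) = 220.4227

220.4227


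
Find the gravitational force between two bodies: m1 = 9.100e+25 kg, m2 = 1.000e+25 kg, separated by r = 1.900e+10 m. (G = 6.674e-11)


F = G*m1*m2/r^2 = 6.674e-11 * 9.100e+25 * 1.000e+25 / (1.900e+10)^2 = 6.674e-11 * 9.100e+50 / 3.610e+20 = 1.682e+20

1.682e+20 N


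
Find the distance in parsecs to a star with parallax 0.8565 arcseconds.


d = 1/p = 1/0.8565 = 1.1675

1.1675 pc


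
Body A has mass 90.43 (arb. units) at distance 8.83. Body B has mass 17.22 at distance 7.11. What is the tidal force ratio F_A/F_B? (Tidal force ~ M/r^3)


Ratio = (M1/r1^3) / (M2/r2^3) = (90.43/8.83^3) / (17.22/7.11^3) = 2.7416

2.7416


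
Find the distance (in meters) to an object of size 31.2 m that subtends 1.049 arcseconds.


D = size / theta_rad, theta_rad = 1.049 * pi/(180*3600) = 5.086e-06, D = 6.135e+06

6.135e+06 m


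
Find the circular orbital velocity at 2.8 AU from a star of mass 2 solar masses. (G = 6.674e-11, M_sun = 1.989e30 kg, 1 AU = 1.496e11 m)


v = sqrt(GM/r) = sqrt(6.674e-11 * 3.978e+30 / 4.189e+11) = 25175.6492

25175.6492 m/s


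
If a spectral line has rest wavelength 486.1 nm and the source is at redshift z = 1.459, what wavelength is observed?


lam_obs = lam_emit * (1 + z) = 486.1 * (1 + 1.459) = 1195.3199

1195.3199 nm


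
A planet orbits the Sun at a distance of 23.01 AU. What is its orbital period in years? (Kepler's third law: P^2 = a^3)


P = a^(3/2) = 23.01^1.5 = 110.3761

110.3761 years


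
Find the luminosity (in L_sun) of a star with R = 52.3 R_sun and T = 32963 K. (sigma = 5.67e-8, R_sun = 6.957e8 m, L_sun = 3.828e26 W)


R = 52.3 * 6.957e8 m = 3.638511e+10 m. L = 4*pi*R^2*sigma*T^4 = 4*pi*(3.638511e+10)^2 * 5.67e-8 * 32963^4 = 1.113646174e+33 W. L/L_sun = 1.113646174e+33 / 3.828e26 = 2.909e+06

2.909e+06 L_sun


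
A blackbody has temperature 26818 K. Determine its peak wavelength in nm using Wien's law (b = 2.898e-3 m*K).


lam_max = b / T = 2.898e-3 / 26818 = 1.081e-07 m = 108.0617 nm

108.0617 nm


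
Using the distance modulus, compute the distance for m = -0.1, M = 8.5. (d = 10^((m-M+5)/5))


d = 10^((m - M + 5)/5) = 10^((-0.1 - 8.5 + 5)/5) = 0.1905

0.1905 pc


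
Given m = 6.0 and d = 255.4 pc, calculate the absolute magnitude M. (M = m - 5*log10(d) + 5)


M = m - 5*log10(d) + 5 = 6.0 - 5*log10(255.4) + 5 = -1.0361

-1.0361


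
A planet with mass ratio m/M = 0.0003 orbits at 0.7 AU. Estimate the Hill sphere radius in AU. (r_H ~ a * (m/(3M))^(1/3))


r_H = a * (m/3M)^(1/3) = 0.7 * (0.0003/3)^(1/3) = 0.0325

0.0325 AU


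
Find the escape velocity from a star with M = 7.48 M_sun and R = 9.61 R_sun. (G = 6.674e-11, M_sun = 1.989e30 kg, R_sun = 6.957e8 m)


M = 7.48 * 1.989e30 kg = 1.487772e+31 kg; R = 9.61 * 6.957e8 m = 6.685677e+09 m. v_esc = sqrt(2GM/R) = sqrt(2 * 6.674e-11 * 1.487772e+31 / 6.685677e+09) = 545008.8995

545008.8995 m/s


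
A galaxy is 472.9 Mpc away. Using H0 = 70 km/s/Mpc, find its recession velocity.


v = H0 * d = 70 * 472.9 = 33103.0

33103.0 km/s


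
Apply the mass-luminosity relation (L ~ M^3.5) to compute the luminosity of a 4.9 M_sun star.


L/L_sun = (M/M_sun)^3.5 = 4.9^3.5 = 260.4272

260.4272 L_sun


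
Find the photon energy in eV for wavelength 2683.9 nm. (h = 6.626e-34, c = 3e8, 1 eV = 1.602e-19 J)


E = hc/lambda = 6.626e-34 * 3e8 / 2.684e-06 = 7.406e-20 J = 0.4623 eV

0.4623 eV


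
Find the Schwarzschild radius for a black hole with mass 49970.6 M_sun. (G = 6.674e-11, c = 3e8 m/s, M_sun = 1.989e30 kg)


M = 49970.6 * 1.989e30 kg = 9.93915234e+34 kg. rs = 2GM/c^2 = 2 * 6.674e-11 * 9.93915234e+34 / (3e8)^2 = 1.474e+08

1.474e+08 m


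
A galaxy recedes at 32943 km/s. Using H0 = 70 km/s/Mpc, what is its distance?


d = v / H0 = 32943 / 70 = 470.6143

470.6143 Mpc


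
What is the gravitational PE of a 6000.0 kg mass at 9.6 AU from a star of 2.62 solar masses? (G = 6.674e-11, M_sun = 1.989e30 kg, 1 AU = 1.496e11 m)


M = 2.62 * 1.989e30 kg = 5.21118e+30 kg; r = 9.6 AU * 1.496e11 m/AU = 1.43616e+12 m. U = -GM*m/r = -(6.674e-11 * 5.21118e+30 * 6000.0) / 1.43616e+12 = -1.453e+12

-1.453e+12 J


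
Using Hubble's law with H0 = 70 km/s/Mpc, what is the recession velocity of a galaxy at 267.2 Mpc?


v = H0 * d = 70 * 267.2 = 18704.0

18704.0 km/s


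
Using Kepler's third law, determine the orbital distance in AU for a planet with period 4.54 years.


a = P^(2/3) = 4.54^(2/3) = 2.7418

2.7418 AU


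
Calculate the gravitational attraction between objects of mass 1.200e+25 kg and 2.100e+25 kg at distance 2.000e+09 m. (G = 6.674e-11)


F = G*m1*m2/r^2 = 6.674e-11 * 1.200e+25 * 2.100e+25 / (2.000e+09)^2 = 6.674e-11 * 2.520e+50 / 4.000e+18 = 4.205e+21

4.205e+21 N


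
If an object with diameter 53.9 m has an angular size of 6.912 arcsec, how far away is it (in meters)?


D = size / theta_rad, theta_rad = 6.912 * pi/(180*3600) = 3.351e-05, D = 1.608e+06

1.608e+06 m


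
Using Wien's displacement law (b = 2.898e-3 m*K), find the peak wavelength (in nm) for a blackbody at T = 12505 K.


lam_max = b / T = 2.898e-3 / 12505 = 2.317e-07 m = 231.7473 nm

231.7473 nm


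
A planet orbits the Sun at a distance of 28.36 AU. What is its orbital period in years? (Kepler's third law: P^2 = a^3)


P = a^(3/2) = 28.36^1.5 = 151.0286

151.0286 years


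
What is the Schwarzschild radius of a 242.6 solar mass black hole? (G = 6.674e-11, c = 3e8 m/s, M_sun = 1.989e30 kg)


M = 242.6 * 1.989e30 kg = 4.825314e+32 kg. rs = 2GM/c^2 = 2 * 6.674e-11 * 4.825314e+32 / (3e8)^2 = 715647.6808

715647.6808 m


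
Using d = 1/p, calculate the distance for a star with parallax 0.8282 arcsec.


d = 1/p = 1/0.8282 = 1.2074

1.2074 pc


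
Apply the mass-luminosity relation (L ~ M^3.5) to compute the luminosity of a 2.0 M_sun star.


L/L_sun = (M/M_sun)^3.5 = 2.0^3.5 = 11.3137

11.3137 L_sun


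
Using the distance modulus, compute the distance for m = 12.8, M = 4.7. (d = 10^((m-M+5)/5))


d = 10^((m - M + 5)/5) = 10^((12.8 - 4.7 + 5)/5) = 416.8694

416.8694 pc


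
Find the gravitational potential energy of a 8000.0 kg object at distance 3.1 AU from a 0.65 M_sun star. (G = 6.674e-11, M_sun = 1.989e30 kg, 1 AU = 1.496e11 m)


M = 0.65 * 1.989e30 kg = 1.29285e+30 kg; r = 3.1 AU * 1.496e11 m/AU = 4.6376e+11 m. U = -GM*m/r = -(6.674e-11 * 1.29285e+30 * 8000.0) / 4.6376e+11 = -1.488e+12

-1.488e+12 J


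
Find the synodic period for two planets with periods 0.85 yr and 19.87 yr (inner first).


1/P_syn = |1/P1 - 1/P2| = |1/0.85 - 1/19.87| => P_syn = 0.888

0.888 years


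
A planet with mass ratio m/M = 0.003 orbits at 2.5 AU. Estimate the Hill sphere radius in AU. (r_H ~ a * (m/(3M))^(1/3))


r_H = a * (m/3M)^(1/3) = 2.5 * (0.003/3)^(1/3) = 0.25

0.25 AU


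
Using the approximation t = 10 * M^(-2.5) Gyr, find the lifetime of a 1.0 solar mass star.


t = 10 * M^(-2.5) = 10 * 1.0^(-2.5) = 10.0

10.0 Gyr


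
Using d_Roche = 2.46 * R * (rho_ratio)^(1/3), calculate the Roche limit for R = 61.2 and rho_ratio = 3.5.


d_Roche = 2.46 * 61.2 * 3.5^(1/3) = 228.5823

228.5823


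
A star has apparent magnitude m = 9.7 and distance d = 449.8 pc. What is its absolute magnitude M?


M = m - 5*log10(d) + 5 = 9.7 - 5*log10(449.8) + 5 = 1.4349

1.4349


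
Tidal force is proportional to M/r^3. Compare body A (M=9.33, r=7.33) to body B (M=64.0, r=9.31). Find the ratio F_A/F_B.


Ratio = (M1/r1^3) / (M2/r2^3) = (9.33/7.33^3) / (64.0/9.31^3) = 0.2987

0.2987


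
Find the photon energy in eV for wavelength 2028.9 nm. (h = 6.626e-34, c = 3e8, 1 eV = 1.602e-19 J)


E = hc/lambda = 6.626e-34 * 3e8 / 2.029e-06 = 9.797e-20 J = 0.6116 eV

0.6116 eV


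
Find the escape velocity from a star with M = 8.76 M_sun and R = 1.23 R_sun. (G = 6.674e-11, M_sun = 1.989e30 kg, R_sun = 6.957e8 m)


M = 8.76 * 1.989e30 kg = 1.742364e+31 kg; R = 1.23 * 6.957e8 m = 8.55711e+08 m. v_esc = sqrt(2GM/R) = sqrt(2 * 6.674e-11 * 1.742364e+31 / 8.55711e+08) = 1.649e+06

1.649e+06 m/s


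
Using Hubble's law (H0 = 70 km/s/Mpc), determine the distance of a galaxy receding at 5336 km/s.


d = v / H0 = 5336 / 70 = 76.2286

76.2286 Mpc


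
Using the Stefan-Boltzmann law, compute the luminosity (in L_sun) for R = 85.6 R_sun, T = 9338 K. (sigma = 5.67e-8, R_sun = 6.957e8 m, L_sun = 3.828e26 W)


R = 85.6 * 6.957e8 m = 5.955192e+10 m. L = 4*pi*R^2*sigma*T^4 = 4*pi*(5.955192e+10)^2 * 5.67e-8 * 9338^4 = 1.921321034e+31 W. L/L_sun = 1.921321034e+31 / 3.828e26 = 50191.2496

50191.2496 L_sun


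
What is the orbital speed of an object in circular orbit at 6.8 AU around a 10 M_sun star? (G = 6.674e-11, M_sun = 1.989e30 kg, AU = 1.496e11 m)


v = sqrt(GM/r) = sqrt(6.674e-11 * 1.989e+31 / 1.017e+12) = 36123.5347

36123.5347 m/s


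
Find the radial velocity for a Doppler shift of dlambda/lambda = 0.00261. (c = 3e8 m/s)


v = (dlambda/lambda) * c = 0.00261 * 3e8 = 783000.0

783000.0 m/s


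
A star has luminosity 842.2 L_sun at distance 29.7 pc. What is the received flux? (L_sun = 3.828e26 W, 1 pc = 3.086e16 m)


F = L / (4*pi*d^2) = 3.224e+29 / (4*pi*(9.165e+17)^2) = 3.054e-08

3.054e-08 W/m^2


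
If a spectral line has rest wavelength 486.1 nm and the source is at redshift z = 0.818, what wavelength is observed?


lam_obs = lam_emit * (1 + z) = 486.1 * (1 + 0.818) = 883.7298

883.7298 nm


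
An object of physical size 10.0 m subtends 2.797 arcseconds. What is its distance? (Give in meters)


D = size / theta_rad, theta_rad = 2.797 * pi/(180*3600) = 1.356e-05, D = 737450.1475

737450.1475 m


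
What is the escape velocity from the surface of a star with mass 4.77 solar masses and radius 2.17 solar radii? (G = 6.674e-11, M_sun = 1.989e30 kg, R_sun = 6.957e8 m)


M = 4.77 * 1.989e30 kg = 9.48753e+30 kg; R = 2.17 * 6.957e8 m = 1.509669e+09 m. v_esc = sqrt(2GM/R) = sqrt(2 * 6.674e-11 * 9.48753e+30 / 1.509669e+09) = 915891.0422

915891.0422 m/s


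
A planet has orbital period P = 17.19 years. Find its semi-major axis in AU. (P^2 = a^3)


a = P^(2/3) = 17.19^(2/3) = 6.6607

6.6607 AU


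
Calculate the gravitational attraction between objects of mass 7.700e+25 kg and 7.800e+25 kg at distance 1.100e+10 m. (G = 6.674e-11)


F = G*m1*m2/r^2 = 6.674e-11 * 7.700e+25 * 7.800e+25 / (1.100e+10)^2 = 6.674e-11 * 6.006e+51 / 1.210e+20 = 3.313e+21

3.313e+21 N


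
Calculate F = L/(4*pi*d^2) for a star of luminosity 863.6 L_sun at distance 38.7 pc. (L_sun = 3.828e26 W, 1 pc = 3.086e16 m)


F = L / (4*pi*d^2) = 3.306e+29 / (4*pi*(1.194e+18)^2) = 1.844e-08

1.844e-08 W/m^2


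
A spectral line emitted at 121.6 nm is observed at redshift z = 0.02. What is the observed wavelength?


lam_obs = lam_emit * (1 + z) = 121.6 * (1 + 0.02) = 124.032

124.032 nm


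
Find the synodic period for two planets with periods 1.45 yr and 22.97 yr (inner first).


1/P_syn = |1/P1 - 1/P2| = |1/1.45 - 1/22.97| => P_syn = 1.5477

1.5477 years


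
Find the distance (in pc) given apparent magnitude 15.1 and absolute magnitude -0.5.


d = 10^((m - M + 5)/5) = 10^((15.1 - -0.5 + 5)/5) = 13182.5674

13182.5674 pc


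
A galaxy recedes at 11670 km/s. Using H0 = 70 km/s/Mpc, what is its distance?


d = v / H0 = 11670 / 70 = 166.7143

166.7143 Mpc


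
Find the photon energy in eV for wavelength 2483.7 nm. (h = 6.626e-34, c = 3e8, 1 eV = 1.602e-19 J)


E = hc/lambda = 6.626e-34 * 3e8 / 2.484e-06 = 8.003e-20 J = 0.4996 eV

0.4996 eV


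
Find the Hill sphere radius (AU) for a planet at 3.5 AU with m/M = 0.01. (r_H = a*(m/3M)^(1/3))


r_H = a * (m/3M)^(1/3) = 3.5 * (0.01/3)^(1/3) = 0.5228

0.5228 AU


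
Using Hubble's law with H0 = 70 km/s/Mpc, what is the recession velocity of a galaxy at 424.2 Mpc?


v = H0 * d = 70 * 424.2 = 29694.0

29694.0 km/s


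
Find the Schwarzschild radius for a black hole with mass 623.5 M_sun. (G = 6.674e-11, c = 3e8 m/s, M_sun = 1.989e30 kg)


M = 623.5 * 1.989e30 kg = 1.2401415e+33 kg. rs = 2GM/c^2 = 2 * 6.674e-11 * 1.2401415e+33 / (3e8)^2 = 1.839e+06

1.839e+06 m


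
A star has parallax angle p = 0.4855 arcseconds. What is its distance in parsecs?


d = 1/p = 1/0.4855 = 2.0597

2.0597 pc


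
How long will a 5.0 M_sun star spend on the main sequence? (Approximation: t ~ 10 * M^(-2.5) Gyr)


t = 10 * M^(-2.5) = 10 * 5.0^(-2.5) = 0.1789

0.1789 Gyr


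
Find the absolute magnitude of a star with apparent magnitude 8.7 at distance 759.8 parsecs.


M = m - 5*log10(d) + 5 = 8.7 - 5*log10(759.8) + 5 = -0.7035

-0.7035


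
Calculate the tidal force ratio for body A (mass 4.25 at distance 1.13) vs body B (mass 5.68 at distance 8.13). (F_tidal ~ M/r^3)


Ratio = (M1/r1^3) / (M2/r2^3) = (4.25/1.13^3) / (5.68/8.13^3) = 278.6615

278.6615


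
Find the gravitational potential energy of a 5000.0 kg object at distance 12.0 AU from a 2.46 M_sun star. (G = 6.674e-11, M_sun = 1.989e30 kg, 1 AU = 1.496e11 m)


M = 2.46 * 1.989e30 kg = 4.89294e+30 kg; r = 12.0 AU * 1.496e11 m/AU = 1.7952e+12 m. U = -GM*m/r = -(6.674e-11 * 4.89294e+30 * 5000.0) / 1.7952e+12 = -9.095e+11

-9.095e+11 J


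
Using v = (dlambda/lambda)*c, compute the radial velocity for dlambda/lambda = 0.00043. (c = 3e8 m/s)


v = (dlambda/lambda) * c = 0.00043 * 3e8 = 129000.0

129000.0 m/s


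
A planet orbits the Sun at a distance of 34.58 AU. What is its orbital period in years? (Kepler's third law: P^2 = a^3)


P = a^(3/2) = 34.58^1.5 = 203.3469

203.3469 years


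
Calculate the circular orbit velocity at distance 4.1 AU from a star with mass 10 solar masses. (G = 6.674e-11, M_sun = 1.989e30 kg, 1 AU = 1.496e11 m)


v = sqrt(GM/r) = sqrt(6.674e-11 * 1.989e+31 / 6.134e+11) = 46521.3991

46521.3991 m/s


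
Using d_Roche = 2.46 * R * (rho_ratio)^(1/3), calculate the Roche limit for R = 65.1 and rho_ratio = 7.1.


d_Roche = 2.46 * 65.1 * 7.1^(1/3) = 307.8002

307.8002


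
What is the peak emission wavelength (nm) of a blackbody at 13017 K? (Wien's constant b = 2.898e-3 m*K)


lam_max = b / T = 2.898e-3 / 13017 = 2.226e-07 m = 222.6319 nm

222.6319 nm


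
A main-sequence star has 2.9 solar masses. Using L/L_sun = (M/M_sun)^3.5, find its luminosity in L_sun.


L/L_sun = (M/M_sun)^3.5 = 2.9^3.5 = 41.533

41.533 L_sun


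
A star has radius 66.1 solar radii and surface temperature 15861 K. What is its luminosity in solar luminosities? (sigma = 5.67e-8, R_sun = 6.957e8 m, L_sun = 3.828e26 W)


R = 66.1 * 6.957e8 m = 4.598577e+10 m. L = 4*pi*R^2*sigma*T^4 = 4*pi*(4.598577e+10)^2 * 5.67e-8 * 15861^4 = 9.535909244e+31 W. L/L_sun = 9.535909244e+31 / 3.828e26 = 249109.4369

249109.4369 L_sun


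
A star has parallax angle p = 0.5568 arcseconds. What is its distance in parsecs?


d = 1/p = 1/0.5568 = 1.796

1.796 pc


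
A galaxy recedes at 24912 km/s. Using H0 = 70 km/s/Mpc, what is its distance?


d = v / H0 = 24912 / 70 = 355.8857

355.8857 Mpc


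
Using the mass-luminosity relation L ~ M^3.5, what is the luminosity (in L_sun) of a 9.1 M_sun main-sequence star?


L/L_sun = (M/M_sun)^3.5 = 9.1^3.5 = 2273.2378

2273.2378 L_sun


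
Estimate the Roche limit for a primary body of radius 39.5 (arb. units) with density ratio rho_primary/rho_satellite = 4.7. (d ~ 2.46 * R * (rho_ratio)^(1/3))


d_Roche = 2.46 * 39.5 * 4.7^(1/3) = 162.7664

162.7664


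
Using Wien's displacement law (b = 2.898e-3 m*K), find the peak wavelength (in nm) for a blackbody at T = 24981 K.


lam_max = b / T = 2.898e-3 / 24981 = 1.160e-07 m = 116.0082 nm

116.0082 nm


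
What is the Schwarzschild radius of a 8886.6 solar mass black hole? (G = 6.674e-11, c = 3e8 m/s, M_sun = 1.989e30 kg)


M = 8886.6 * 1.989e30 kg = 1.76754474e+34 kg. rs = 2GM/c^2 = 2 * 6.674e-11 * 1.76754474e+34 / (3e8)^2 = 2.621e+07

2.621e+07 m


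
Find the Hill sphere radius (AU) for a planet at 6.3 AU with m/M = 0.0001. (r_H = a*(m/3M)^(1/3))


r_H = a * (m/3M)^(1/3) = 6.3 * (0.0001/3)^(1/3) = 0.2028

0.2028 AU


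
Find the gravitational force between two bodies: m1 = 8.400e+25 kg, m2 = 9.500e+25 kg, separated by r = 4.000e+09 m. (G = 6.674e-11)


F = G*m1*m2/r^2 = 6.674e-11 * 8.400e+25 * 9.500e+25 / (4.000e+09)^2 = 6.674e-11 * 7.980e+51 / 1.600e+19 = 3.329e+22

3.329e+22 N


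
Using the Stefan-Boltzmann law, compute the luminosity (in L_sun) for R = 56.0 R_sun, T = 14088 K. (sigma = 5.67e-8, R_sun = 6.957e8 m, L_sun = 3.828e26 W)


R = 56.0 * 6.957e8 m = 3.89592e+10 m. L = 4*pi*R^2*sigma*T^4 = 4*pi*(3.89592e+10)^2 * 5.67e-8 * 14088^4 = 4.260007419e+31 W. L/L_sun = 4.260007419e+31 / 3.828e26 = 111285.4603

111285.4603 L_sun


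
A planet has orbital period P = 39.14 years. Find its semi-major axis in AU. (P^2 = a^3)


a = P^(2/3) = 39.14^(2/3) = 11.5278

11.5278 AU


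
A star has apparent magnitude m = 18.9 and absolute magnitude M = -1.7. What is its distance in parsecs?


d = 10^((m - M + 5)/5) = 10^((18.9 - -1.7 + 5)/5) = 131825.6739

131825.6739 pc


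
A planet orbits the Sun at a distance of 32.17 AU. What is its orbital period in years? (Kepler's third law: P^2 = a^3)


P = a^(3/2) = 32.17^1.5 = 182.4637

182.4637 years


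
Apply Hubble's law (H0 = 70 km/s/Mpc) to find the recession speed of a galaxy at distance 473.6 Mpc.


v = H0 * d = 70 * 473.6 = 33152.0

33152.0 km/s


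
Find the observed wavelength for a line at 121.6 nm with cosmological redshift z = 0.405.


lam_obs = lam_emit * (1 + z) = 121.6 * (1 + 0.405) = 170.848

170.848 nm


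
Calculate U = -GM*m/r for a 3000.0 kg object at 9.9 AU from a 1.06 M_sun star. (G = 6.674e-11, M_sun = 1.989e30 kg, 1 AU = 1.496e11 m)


M = 1.06 * 1.989e30 kg = 2.10834e+30 kg; r = 9.9 AU * 1.496e11 m/AU = 1.48104e+12 m. U = -GM*m/r = -(6.674e-11 * 2.10834e+30 * 3000.0) / 1.48104e+12 = -2.850e+11

-2.850e+11 J


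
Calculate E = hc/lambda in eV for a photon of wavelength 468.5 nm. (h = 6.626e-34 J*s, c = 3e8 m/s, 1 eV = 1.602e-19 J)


E = hc/lambda = 6.626e-34 * 3e8 / 4.685e-07 = 4.243e-19 J = 2.6485 eV

2.6485 eV


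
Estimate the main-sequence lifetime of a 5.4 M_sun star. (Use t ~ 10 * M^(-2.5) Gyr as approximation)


t = 10 * M^(-2.5) = 10 * 5.4^(-2.5) = 0.1476

0.1476 Gyr


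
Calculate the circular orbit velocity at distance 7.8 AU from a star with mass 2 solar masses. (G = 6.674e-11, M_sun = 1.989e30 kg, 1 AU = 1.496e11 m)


v = sqrt(GM/r) = sqrt(6.674e-11 * 3.978e+30 / 1.167e+12) = 15083.8565

15083.8565 m/s


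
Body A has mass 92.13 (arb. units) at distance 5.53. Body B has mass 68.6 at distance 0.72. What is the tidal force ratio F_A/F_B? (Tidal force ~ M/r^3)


Ratio = (M1/r1^3) / (M2/r2^3) = (92.13/5.53^3) / (68.6/0.72^3) = 0.003

0.003


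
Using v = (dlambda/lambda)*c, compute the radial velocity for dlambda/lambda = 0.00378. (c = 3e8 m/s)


v = (dlambda/lambda) * c = 0.00378 * 3e8 = 1.134e+06

1.134e+06 m/s


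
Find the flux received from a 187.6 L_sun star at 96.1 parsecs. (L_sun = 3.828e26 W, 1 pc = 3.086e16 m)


F = L / (4*pi*d^2) = 7.181e+28 / (4*pi*(2.966e+18)^2) = 6.498e-10

6.498e-10 W/m^2


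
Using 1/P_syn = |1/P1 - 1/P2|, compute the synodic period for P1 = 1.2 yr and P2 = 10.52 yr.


1/P_syn = |1/P1 - 1/P2| = |1/1.2 - 1/10.52| => P_syn = 1.3545

1.3545 years


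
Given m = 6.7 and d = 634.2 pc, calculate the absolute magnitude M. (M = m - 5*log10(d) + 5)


M = m - 5*log10(d) + 5 = 6.7 - 5*log10(634.2) + 5 = -2.3111

-2.3111


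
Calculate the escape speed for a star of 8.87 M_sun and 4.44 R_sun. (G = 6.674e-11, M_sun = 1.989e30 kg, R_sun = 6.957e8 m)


M = 8.87 * 1.989e30 kg = 1.764243e+31 kg; R = 4.44 * 6.957e8 m = 3.088908e+09 m. v_esc = sqrt(2GM/R) = sqrt(2 * 6.674e-11 * 1.764243e+31 / 3.088908e+09) = 873141.8683

873141.8683 m/s


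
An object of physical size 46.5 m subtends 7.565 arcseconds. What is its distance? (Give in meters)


D = size / theta_rad, theta_rad = 7.565 * pi/(180*3600) = 3.668e-05, D = 1.268e+06

1.268e+06 m


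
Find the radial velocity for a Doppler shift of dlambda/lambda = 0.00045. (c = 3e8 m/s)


v = (dlambda/lambda) * c = 0.00045 * 3e8 = 135000.0

135000.0 m/s


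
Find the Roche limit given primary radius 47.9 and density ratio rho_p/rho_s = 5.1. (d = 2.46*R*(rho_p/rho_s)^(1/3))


d_Roche = 2.46 * 47.9 * 5.1^(1/3) = 202.8277

202.8277


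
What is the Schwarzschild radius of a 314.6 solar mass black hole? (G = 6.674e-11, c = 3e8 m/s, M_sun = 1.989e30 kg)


M = 314.6 * 1.989e30 kg = 6.257394e+32 kg. rs = 2GM/c^2 = 2 * 6.674e-11 * 6.257394e+32 / (3e8)^2 = 928041.0568

928041.0568 m


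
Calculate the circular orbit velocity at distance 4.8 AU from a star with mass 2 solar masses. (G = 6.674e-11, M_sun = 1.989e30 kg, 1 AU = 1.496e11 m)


v = sqrt(GM/r) = sqrt(6.674e-11 * 3.978e+30 / 7.181e+11) = 19228.2197

19228.2197 m/s


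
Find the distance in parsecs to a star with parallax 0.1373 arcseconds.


d = 1/p = 1/0.1373 = 7.2833

7.2833 pc


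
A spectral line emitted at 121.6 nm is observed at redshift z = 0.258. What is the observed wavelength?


lam_obs = lam_emit * (1 + z) = 121.6 * (1 + 0.258) = 152.9728

152.9728 nm


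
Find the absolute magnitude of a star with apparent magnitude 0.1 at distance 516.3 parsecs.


M = m - 5*log10(d) + 5 = 0.1 - 5*log10(516.3) + 5 = -8.4645

-8.4645


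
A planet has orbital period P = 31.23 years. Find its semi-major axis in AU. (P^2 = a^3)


a = P^(2/3) = 31.23^(2/3) = 9.917

9.917 AU


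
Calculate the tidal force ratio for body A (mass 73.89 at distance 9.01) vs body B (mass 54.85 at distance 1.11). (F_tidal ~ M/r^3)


Ratio = (M1/r1^3) / (M2/r2^3) = (73.89/9.01^3) / (54.85/1.11^3) = 0.0025

0.0025


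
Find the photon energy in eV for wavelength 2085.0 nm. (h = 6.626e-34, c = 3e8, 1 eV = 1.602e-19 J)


E = hc/lambda = 6.626e-34 * 3e8 / 2.085e-06 = 9.534e-20 J = 0.5951 eV

0.5951 eV


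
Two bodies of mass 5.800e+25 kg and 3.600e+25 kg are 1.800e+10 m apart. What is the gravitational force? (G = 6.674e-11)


F = G*m1*m2/r^2 = 6.674e-11 * 5.800e+25 * 3.600e+25 / (1.800e+10)^2 = 6.674e-11 * 2.088e+51 / 3.240e+20 = 4.301e+20

4.301e+20 N


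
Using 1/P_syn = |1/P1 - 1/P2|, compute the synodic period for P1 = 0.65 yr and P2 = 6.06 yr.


1/P_syn = |1/P1 - 1/P2| = |1/0.65 - 1/6.06| => P_syn = 0.7281

0.7281 years


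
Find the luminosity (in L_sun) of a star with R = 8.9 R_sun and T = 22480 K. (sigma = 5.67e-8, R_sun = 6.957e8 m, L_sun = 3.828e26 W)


R = 8.9 * 6.957e8 m = 6.19173e+09 m. L = 4*pi*R^2*sigma*T^4 = 4*pi*(6.19173e+09)^2 * 5.67e-8 * 22480^4 = 6.975930907e+30 W. L/L_sun = 6.975930907e+30 / 3.828e26 = 18223.435

18223.435 L_sun


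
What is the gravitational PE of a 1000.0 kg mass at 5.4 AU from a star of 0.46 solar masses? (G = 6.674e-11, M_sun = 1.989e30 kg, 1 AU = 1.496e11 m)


M = 0.46 * 1.989e30 kg = 9.1494e+29 kg; r = 5.4 AU * 1.496e11 m/AU = 8.0784e+11 m. U = -GM*m/r = -(6.674e-11 * 9.1494e+29 * 1000.0) / 8.0784e+11 = -7.559e+10

-7.559e+10 J


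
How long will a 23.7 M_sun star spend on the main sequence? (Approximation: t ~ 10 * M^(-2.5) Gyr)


t = 10 * M^(-2.5) = 10 * 23.7^(-2.5) = 0.0037

0.0037 Gyr


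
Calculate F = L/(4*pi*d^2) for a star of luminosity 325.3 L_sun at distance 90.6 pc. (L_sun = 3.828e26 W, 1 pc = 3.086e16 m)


F = L / (4*pi*d^2) = 1.245e+29 / (4*pi*(2.796e+18)^2) = 1.268e-09

1.268e-09 W/m^2


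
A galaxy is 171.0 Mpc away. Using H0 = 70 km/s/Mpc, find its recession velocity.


v = H0 * d = 70 * 171.0 = 11970.0

11970.0 km/s


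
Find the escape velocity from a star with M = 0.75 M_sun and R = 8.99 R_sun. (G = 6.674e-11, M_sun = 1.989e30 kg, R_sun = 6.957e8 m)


M = 0.75 * 1.989e30 kg = 1.49175e+30 kg; R = 8.99 * 6.957e8 m = 6.254343e+09 m. v_esc = sqrt(2GM/R) = sqrt(2 * 6.674e-11 * 1.49175e+30 / 6.254343e+09) = 178428.9315

178428.9315 m/s


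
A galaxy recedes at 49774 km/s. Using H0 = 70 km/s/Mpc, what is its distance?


d = v / H0 = 49774 / 70 = 711.0571

711.0571 Mpc


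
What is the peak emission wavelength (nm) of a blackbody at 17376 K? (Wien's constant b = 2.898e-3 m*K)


lam_max = b / T = 2.898e-3 / 17376 = 1.668e-07 m = 166.7818 nm

166.7818 nm


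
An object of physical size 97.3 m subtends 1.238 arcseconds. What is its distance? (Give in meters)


D = size / theta_rad, theta_rad = 1.238 * pi/(180*3600) = 6.002e-06, D = 1.621e+07

1.621e+07 m


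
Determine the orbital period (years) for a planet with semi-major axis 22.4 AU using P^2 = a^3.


P = a^(3/2) = 22.4^1.5 = 106.0161

106.0161 years


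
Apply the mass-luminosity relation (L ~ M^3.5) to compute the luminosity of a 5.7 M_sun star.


L/L_sun = (M/M_sun)^3.5 = 5.7^3.5 = 442.1422

442.1422 L_sun


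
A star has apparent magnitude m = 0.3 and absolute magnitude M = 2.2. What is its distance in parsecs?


d = 10^((m - M + 5)/5) = 10^((0.3 - 2.2 + 5)/5) = 4.1687

4.1687 pc


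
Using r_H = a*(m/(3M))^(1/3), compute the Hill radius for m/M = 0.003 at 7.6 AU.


r_H = a * (m/3M)^(1/3) = 7.6 * (0.003/3)^(1/3) = 0.76

0.76 AU


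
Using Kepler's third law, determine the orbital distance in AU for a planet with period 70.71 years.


a = P^(2/3) = 70.71^(2/3) = 17.0997

17.0997 AU


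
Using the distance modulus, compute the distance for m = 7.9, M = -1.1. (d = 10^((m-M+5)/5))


d = 10^((m - M + 5)/5) = 10^((7.9 - -1.1 + 5)/5) = 630.9573

630.9573 pc


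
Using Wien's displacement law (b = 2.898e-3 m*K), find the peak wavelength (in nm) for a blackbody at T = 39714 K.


lam_max = b / T = 2.898e-3 / 39714 = 7.297e-08 m = 72.9717 nm

72.9717 nm


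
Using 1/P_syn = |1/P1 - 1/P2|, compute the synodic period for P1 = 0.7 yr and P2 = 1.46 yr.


1/P_syn = |1/P1 - 1/P2| = |1/0.7 - 1/1.46| => P_syn = 1.3447

1.3447 years


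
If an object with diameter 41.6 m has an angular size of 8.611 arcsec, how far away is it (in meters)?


D = size / theta_rad, theta_rad = 8.611 * pi/(180*3600) = 4.175e-05, D = 996471.483

996471.483 m


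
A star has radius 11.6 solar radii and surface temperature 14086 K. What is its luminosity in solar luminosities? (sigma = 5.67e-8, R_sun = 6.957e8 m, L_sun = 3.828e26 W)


R = 11.6 * 6.957e8 m = 8.07012e+09 m. L = 4*pi*R^2*sigma*T^4 = 4*pi*(8.07012e+09)^2 * 5.67e-8 * 14086^4 = 1.826853175e+30 W. L/L_sun = 1.826853175e+30 / 3.828e26 = 4772.3437

4772.3437 L_sun


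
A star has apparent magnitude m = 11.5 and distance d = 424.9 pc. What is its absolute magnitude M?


M = m - 5*log10(d) + 5 = 11.5 - 5*log10(424.9) + 5 = 3.3586

3.3586


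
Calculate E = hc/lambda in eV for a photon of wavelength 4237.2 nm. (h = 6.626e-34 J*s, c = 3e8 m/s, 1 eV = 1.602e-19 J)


E = hc/lambda = 6.626e-34 * 3e8 / 4.237e-06 = 4.691e-20 J = 0.2928 eV

0.2928 eV


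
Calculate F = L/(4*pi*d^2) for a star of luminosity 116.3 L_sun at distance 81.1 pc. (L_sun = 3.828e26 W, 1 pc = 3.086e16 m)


F = L / (4*pi*d^2) = 4.452e+28 / (4*pi*(2.503e+18)^2) = 5.656e-10

5.656e-10 W/m^2


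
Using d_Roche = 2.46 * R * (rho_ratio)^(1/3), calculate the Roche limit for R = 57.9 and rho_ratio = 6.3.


d_Roche = 2.46 * 57.9 * 6.3^(1/3) = 263.0635

263.0635


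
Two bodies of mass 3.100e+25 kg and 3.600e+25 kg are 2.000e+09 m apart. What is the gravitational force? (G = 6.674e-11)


F = G*m1*m2/r^2 = 6.674e-11 * 3.100e+25 * 3.600e+25 / (2.000e+09)^2 = 6.674e-11 * 1.116e+51 / 4.000e+18 = 1.862e+22

1.862e+22 N


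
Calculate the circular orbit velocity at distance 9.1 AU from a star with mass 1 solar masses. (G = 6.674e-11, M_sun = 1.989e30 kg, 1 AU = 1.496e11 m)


v = sqrt(GM/r) = sqrt(6.674e-11 * 1.989e+30 / 1.361e+12) = 9874.702

9874.702 m/s


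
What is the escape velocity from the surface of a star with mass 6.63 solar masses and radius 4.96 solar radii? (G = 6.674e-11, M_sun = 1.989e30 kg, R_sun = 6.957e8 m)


M = 6.63 * 1.989e30 kg = 1.318707e+31 kg; R = 4.96 * 6.957e8 m = 3.450672e+09 m. v_esc = sqrt(2GM/R) = sqrt(2 * 6.674e-11 * 1.318707e+31 / 3.450672e+09) = 714217.381

714217.381 m/s


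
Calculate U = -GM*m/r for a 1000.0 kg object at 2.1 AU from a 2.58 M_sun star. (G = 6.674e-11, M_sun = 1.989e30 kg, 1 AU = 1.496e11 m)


M = 2.58 * 1.989e30 kg = 5.13162e+30 kg; r = 2.1 AU * 1.496e11 m/AU = 3.1416e+11 m. U = -GM*m/r = -(6.674e-11 * 5.13162e+30 * 1000.0) / 3.1416e+11 = -1.090e+12

-1.090e+12 J


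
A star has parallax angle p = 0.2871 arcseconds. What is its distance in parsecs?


d = 1/p = 1/0.2871 = 3.4831

3.4831 pc


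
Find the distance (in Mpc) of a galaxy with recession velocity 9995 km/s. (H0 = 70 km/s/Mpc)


d = v / H0 = 9995 / 70 = 142.7857

142.7857 Mpc


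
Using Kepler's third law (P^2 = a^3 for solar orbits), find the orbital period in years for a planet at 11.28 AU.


P = a^(3/2) = 11.28^1.5 = 37.8847

37.8847 years


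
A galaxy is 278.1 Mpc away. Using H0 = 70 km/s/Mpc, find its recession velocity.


v = H0 * d = 70 * 278.1 = 19467.0

19467.0 km/s


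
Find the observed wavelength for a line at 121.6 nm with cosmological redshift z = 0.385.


lam_obs = lam_emit * (1 + z) = 121.6 * (1 + 0.385) = 168.416

168.416 nm


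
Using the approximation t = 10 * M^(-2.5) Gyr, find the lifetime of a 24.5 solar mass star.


t = 10 * M^(-2.5) = 10 * 24.5^(-2.5) = 0.0034

0.0034 Gyr


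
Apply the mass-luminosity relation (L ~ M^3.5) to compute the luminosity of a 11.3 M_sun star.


L/L_sun = (M/M_sun)^3.5 = 11.3^3.5 = 4850.3665

4850.3665 L_sun


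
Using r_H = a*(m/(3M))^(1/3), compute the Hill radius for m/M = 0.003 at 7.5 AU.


r_H = a * (m/3M)^(1/3) = 7.5 * (0.003/3)^(1/3) = 0.75

0.75 AU


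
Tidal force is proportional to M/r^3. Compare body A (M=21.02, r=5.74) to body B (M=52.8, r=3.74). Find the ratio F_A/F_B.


Ratio = (M1/r1^3) / (M2/r2^3) = (21.02/5.74^3) / (52.8/3.74^3) = 0.1101

0.1101


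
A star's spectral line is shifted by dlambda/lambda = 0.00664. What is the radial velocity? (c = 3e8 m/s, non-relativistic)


v = (dlambda/lambda) * c = 0.00664 * 3e8 = 1.992e+06

1.992e+06 m/s


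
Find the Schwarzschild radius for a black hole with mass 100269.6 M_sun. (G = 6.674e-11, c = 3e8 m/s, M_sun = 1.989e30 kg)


M = 100269.6 * 1.989e30 kg = 1.994362344e+35 kg. rs = 2GM/c^2 = 2 * 6.674e-11 * 1.994362344e+35 / (3e8)^2 = 2.958e+08

2.958e+08 m


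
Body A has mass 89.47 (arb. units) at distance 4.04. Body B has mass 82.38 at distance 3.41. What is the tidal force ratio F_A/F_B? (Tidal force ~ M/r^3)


Ratio = (M1/r1^3) / (M2/r2^3) = (89.47/4.04^3) / (82.38/3.41^3) = 0.6531

0.6531


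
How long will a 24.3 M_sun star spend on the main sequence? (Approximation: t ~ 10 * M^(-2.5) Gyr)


t = 10 * M^(-2.5) = 10 * 24.3^(-2.5) = 0.0034

0.0034 Gyr


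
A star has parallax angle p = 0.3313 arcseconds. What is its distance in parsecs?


d = 1/p = 1/0.3313 = 3.0184

3.0184 pc


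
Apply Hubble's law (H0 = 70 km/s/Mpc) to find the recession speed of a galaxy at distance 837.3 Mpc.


v = H0 * d = 70 * 837.3 = 58611.0

58611.0 km/s


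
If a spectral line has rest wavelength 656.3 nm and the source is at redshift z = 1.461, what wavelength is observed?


lam_obs = lam_emit * (1 + z) = 656.3 * (1 + 1.461) = 1615.1543

1615.1543 nm


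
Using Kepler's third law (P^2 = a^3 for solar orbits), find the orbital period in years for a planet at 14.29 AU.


P = a^(3/2) = 14.29^1.5 = 54.0192

54.0192 years


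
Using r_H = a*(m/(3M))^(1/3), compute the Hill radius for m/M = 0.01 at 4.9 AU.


r_H = a * (m/3M)^(1/3) = 4.9 * (0.01/3)^(1/3) = 0.732

0.732 AU


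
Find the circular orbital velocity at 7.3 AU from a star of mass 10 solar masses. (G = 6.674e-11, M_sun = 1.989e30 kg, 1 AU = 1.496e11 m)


v = sqrt(GM/r) = sqrt(6.674e-11 * 1.989e+31 / 1.092e+12) = 34864.4859

34864.4859 m/s


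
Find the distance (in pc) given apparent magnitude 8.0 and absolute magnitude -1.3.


d = 10^((m - M + 5)/5) = 10^((8.0 - -1.3 + 5)/5) = 724.436

724.436 pc
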